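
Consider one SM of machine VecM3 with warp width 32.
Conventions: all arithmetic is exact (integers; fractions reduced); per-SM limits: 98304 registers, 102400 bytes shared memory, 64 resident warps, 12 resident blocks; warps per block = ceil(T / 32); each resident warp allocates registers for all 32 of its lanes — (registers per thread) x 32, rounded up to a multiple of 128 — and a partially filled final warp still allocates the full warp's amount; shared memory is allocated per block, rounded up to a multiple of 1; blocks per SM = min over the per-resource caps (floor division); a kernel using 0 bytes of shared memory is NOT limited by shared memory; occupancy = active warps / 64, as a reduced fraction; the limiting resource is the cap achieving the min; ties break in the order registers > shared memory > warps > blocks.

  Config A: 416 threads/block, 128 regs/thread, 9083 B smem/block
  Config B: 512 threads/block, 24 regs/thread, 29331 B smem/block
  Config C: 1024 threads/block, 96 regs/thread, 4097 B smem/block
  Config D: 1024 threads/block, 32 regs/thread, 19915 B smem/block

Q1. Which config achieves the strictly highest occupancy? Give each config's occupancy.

occupancies: A 13/64, B 3/4, C 1/2, D 1

Answer: D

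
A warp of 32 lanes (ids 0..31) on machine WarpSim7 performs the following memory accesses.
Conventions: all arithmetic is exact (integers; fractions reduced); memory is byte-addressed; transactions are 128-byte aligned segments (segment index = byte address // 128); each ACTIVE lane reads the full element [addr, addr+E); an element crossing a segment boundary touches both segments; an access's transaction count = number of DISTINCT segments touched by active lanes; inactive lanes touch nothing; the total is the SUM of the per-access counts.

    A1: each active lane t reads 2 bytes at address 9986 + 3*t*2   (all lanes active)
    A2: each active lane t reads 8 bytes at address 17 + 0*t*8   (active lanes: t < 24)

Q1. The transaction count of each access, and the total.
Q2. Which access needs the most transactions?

A1: 2 transactions
A2: 1 transaction

Answer: 2,1; total 3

Answer: A1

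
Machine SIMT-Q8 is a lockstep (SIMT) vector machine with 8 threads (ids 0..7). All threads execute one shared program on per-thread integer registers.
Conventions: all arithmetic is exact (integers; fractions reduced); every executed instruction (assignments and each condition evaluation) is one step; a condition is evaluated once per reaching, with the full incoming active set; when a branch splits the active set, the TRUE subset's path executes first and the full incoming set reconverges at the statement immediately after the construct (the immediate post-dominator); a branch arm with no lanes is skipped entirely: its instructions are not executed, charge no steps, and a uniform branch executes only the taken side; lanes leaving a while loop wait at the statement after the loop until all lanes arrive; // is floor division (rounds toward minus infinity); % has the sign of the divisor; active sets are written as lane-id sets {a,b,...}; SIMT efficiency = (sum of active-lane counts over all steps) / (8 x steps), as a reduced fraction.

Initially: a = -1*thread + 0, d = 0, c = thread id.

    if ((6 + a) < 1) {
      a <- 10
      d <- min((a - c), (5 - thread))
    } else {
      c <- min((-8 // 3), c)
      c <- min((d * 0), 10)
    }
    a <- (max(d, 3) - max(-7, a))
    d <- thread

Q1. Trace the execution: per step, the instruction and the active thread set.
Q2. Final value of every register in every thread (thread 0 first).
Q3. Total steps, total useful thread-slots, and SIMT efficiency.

step 0: eval ((6 + a) < 1)           {0,1,2,3,4,5,6,7}
step 1: a <- 10                      {6,7}
step 2: d <- min((a - c), (5 - thread)) {6,7}
step 3: c <- min((-8 // 3), c)       {0,1,2,3,4,5}
step 4: c <- min((d * 0), 10)        {0,1,2,3,4,5}
step 5: a <- (max(d, 3) - max(-7, a)) {0,1,2,3,4,5,6,7}
step 6: d <- thread                  {0,1,2,3,4,5,6,7}

Answer: 7 steps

a: 3,4,5,6,7,8,-7,-7
d: 0,1,2,3,4,5,6,7
c: 0,0,0,0,0,0,6,7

steps = 7; useful = 40; efficiency = 40/56 = 5/7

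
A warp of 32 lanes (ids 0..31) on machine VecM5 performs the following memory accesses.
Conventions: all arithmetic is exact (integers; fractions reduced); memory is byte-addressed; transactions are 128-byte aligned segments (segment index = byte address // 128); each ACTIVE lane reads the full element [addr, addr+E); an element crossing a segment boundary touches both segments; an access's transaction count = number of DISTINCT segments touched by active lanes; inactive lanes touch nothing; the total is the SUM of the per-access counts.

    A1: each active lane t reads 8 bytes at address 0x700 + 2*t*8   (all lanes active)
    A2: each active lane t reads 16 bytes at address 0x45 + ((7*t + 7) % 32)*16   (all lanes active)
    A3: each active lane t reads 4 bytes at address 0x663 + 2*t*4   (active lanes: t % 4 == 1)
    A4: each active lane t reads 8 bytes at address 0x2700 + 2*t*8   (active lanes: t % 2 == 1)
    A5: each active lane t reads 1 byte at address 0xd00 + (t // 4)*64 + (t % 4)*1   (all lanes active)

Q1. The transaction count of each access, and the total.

A1: 4 transactions
A2: 5 transactions
A3: 3 transactions
A4: 4 transactions
A5: 4 transactions

Answer: 4,5,3,4,4; total 20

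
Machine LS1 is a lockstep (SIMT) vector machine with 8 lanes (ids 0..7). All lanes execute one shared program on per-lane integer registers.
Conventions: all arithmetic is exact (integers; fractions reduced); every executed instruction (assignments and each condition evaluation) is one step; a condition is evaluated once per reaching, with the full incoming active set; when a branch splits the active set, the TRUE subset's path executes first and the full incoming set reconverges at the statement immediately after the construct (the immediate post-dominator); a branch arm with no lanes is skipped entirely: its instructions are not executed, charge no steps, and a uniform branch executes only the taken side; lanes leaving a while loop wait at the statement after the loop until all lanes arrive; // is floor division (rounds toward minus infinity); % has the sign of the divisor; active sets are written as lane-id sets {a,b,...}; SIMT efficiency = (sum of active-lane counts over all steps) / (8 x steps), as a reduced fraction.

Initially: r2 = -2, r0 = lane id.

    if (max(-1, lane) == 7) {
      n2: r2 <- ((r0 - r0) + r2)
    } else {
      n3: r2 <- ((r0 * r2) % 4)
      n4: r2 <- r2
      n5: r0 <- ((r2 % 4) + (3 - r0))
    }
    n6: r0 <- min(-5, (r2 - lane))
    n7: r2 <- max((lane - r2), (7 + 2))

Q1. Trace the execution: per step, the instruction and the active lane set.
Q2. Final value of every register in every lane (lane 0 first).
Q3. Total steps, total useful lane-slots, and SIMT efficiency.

step 0: eval (max(-1, lane) == 7)    {0,1,2,3,4,5,6,7}
step 1: r2 <- ((r0 - r0) + r2)       {7}
step 2: r2 <- ((r0 * r2) % 4)        {0,1,2,3,4,5,6}
step 3: r2 <- r2                     {0,1,2,3,4,5,6}
step 4: r0 <- ((r2 % 4) + (3 - r0))  {0,1,2,3,4,5,6}
step 5: r0 <- min(-5, (r2 - lane))   {0,1,2,3,4,5,6,7}
step 6: r2 <- max((lane - r2), (7 + 2)) {0,1,2,3,4,5,6,7}

Answer: 7 steps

r2: 9,9,9,9,9,9,9,9
r0: -5,-5,-5,-5,-5,-5,-6,-9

steps = 7; useful = 46; efficiency = 46/56 = 23/28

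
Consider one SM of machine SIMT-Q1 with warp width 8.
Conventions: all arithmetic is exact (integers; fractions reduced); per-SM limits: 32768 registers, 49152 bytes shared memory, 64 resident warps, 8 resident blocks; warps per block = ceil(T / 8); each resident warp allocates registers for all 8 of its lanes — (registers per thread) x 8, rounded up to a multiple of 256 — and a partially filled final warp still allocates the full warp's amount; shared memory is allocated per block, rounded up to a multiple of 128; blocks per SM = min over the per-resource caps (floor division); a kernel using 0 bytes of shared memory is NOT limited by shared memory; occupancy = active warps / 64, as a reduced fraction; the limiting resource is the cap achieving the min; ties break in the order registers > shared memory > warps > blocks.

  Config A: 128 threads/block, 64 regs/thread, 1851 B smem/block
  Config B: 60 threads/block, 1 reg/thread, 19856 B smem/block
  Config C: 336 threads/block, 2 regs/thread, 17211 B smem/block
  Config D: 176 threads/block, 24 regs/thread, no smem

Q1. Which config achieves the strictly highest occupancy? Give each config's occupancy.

occupancies: A 1, B 1/4, C 21/32, D 11/16

Answer: A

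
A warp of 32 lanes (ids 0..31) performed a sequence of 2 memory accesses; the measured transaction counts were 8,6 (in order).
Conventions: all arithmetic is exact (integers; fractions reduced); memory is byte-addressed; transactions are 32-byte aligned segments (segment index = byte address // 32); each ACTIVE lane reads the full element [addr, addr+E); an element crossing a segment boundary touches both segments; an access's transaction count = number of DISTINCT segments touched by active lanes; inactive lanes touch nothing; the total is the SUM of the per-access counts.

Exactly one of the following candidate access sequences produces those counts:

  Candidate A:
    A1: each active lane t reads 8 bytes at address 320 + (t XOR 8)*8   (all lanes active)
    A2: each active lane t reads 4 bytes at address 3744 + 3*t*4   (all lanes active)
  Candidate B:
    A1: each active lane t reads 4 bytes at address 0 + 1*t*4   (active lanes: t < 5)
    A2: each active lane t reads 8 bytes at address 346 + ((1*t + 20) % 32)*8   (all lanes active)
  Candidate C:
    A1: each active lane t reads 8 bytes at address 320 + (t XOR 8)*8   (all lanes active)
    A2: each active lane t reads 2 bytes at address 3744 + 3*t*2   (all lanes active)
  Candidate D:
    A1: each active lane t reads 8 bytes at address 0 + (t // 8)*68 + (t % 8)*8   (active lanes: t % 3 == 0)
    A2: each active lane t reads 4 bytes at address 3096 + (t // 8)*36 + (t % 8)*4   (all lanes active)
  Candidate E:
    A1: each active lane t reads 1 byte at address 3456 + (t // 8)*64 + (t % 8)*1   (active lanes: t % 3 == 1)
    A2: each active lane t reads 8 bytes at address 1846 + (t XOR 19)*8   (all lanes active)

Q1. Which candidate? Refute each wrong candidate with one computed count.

A: A2 gives 12 transactions, not 6
B: A1 gives 1 transaction, not 8
D: A1 gives 9 transactions, not 8
E: A1 gives 4 transactions, not 8
C: all counts match (8,6)

Answer: C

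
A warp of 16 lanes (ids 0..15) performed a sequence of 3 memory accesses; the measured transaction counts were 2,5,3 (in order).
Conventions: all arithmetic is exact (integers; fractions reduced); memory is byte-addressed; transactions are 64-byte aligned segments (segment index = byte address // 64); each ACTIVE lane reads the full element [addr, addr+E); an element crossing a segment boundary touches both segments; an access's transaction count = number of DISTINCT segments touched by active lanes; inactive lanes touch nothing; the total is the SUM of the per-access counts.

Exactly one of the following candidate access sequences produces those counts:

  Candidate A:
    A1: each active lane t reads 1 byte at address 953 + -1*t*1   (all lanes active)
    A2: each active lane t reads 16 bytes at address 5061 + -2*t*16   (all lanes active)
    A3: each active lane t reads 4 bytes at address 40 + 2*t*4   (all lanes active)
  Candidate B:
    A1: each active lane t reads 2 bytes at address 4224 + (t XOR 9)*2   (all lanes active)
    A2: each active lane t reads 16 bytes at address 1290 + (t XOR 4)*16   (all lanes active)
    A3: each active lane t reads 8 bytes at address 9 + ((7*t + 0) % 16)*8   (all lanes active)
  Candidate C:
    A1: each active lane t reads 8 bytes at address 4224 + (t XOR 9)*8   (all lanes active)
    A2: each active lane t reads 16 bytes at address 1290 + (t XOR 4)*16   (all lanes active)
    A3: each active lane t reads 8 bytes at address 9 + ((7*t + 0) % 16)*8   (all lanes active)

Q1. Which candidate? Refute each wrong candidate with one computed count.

A: A1 gives 1 transaction, not 2
B: A1 gives 1 transaction, not 2
C: all counts match (2,5,3)

Answer: C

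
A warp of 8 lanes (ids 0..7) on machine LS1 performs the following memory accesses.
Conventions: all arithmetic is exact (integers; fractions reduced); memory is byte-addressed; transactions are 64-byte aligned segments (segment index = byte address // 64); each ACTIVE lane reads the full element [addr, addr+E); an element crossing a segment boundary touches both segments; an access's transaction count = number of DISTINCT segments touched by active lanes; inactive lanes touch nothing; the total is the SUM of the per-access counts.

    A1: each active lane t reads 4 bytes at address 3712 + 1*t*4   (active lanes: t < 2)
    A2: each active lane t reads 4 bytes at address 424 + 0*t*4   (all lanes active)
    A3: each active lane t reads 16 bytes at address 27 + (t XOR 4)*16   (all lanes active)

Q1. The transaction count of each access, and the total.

A1: 1 transaction
A2: 1 transaction
A3: 3 transactions

Answer: 1,1,3; total 5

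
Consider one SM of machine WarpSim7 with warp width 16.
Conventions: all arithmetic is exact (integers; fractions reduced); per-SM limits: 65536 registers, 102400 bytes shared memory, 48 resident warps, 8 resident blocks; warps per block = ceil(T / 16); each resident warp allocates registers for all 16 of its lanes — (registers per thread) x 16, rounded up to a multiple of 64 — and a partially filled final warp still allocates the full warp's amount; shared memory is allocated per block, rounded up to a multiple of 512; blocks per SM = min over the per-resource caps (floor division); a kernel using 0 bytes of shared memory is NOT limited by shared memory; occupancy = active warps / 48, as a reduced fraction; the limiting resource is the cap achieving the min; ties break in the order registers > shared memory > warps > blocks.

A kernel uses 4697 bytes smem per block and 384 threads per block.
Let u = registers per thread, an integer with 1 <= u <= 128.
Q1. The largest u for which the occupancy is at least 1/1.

Answer: u = 84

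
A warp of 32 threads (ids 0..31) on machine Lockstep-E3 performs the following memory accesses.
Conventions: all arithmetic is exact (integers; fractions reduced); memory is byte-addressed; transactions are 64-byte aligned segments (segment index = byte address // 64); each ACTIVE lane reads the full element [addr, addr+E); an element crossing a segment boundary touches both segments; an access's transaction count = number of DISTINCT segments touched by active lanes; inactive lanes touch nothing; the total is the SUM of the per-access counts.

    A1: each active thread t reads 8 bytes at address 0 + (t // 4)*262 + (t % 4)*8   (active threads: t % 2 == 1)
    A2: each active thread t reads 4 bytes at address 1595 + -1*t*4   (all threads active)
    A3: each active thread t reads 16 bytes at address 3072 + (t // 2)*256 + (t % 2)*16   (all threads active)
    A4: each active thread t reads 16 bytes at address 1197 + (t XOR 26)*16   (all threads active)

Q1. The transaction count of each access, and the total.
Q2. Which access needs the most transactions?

A1: 10 transactions
A2: 3 transactions
A3: 16 transactions
A4: 9 transactions

Answer: 10,3,16,9; total 38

Answer: A3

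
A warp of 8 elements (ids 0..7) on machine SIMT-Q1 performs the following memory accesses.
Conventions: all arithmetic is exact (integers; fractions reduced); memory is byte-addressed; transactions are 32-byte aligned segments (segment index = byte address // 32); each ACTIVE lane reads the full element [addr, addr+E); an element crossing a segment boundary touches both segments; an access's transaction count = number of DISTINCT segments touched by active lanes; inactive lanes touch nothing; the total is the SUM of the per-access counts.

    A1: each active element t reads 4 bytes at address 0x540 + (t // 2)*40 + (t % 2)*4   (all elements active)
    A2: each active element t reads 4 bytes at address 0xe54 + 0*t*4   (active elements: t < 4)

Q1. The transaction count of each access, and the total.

A1: 4 transactions
A2: 1 transaction

Answer: 4,1; total 5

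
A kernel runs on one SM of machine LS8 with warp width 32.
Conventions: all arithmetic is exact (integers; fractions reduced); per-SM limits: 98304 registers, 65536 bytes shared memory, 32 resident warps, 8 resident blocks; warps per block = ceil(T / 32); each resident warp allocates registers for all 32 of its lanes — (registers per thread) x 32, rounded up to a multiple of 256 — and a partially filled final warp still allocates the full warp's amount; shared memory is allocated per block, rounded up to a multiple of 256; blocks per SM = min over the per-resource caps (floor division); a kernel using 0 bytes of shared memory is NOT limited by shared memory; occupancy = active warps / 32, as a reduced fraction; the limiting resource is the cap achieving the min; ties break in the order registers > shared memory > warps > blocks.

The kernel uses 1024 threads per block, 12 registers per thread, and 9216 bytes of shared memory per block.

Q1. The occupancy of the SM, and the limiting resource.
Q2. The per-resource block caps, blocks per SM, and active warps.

Answer: occupancy 1, limited by warps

registers: 6 blocks
shared memory: 7 blocks
warps: 1 block
blocks: 8 blocks

Answer: 1 block, 32 active warps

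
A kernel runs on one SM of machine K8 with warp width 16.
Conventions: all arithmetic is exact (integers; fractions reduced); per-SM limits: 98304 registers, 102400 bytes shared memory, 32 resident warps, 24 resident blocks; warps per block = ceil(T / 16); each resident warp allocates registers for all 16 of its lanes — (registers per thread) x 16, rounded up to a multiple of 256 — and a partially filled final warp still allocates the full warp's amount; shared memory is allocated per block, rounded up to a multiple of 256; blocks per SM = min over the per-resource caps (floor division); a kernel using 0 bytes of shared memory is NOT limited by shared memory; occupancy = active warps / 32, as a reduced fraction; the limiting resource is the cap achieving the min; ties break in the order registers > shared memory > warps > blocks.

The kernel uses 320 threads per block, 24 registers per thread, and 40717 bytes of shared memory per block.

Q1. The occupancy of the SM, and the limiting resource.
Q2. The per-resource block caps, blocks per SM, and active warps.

Answer: occupancy 5/8, limited by warps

registers: 9 blocks
shared memory: 2 blocks
warps: 1 block
blocks: 24 blocks

Answer: 1 block, 20 active warps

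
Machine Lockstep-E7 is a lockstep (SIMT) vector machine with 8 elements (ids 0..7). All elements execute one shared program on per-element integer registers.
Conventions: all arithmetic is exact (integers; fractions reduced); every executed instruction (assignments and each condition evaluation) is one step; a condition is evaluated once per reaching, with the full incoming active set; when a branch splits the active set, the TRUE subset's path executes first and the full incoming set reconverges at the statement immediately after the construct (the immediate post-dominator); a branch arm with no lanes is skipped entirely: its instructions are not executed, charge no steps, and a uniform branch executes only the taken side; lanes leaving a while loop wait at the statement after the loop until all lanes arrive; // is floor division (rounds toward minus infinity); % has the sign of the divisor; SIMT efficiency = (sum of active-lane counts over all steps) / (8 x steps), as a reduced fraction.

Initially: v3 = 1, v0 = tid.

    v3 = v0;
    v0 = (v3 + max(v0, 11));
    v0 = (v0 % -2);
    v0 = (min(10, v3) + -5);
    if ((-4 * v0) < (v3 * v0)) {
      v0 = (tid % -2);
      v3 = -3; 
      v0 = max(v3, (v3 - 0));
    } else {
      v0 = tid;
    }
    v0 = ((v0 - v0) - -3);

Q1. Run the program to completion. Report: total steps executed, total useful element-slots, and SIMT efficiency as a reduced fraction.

Answer: 10 steps, 60 useful, 3/4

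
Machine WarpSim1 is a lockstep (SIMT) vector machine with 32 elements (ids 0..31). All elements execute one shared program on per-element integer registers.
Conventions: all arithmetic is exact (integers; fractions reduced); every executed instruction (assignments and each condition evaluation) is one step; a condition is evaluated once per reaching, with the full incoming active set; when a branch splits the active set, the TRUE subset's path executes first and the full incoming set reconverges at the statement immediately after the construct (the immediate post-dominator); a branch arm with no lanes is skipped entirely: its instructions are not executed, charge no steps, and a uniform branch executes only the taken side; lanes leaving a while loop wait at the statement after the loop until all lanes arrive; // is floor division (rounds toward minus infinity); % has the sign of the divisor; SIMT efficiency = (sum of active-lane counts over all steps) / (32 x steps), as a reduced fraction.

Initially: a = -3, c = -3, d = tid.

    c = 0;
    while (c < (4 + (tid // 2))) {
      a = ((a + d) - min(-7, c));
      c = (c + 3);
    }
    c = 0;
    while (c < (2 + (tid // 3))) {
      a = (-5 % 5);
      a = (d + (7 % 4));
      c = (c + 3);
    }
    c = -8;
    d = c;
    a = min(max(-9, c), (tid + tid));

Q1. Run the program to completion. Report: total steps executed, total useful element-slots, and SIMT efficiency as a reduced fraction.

Answer: 44 steps, 958 useful, 479/704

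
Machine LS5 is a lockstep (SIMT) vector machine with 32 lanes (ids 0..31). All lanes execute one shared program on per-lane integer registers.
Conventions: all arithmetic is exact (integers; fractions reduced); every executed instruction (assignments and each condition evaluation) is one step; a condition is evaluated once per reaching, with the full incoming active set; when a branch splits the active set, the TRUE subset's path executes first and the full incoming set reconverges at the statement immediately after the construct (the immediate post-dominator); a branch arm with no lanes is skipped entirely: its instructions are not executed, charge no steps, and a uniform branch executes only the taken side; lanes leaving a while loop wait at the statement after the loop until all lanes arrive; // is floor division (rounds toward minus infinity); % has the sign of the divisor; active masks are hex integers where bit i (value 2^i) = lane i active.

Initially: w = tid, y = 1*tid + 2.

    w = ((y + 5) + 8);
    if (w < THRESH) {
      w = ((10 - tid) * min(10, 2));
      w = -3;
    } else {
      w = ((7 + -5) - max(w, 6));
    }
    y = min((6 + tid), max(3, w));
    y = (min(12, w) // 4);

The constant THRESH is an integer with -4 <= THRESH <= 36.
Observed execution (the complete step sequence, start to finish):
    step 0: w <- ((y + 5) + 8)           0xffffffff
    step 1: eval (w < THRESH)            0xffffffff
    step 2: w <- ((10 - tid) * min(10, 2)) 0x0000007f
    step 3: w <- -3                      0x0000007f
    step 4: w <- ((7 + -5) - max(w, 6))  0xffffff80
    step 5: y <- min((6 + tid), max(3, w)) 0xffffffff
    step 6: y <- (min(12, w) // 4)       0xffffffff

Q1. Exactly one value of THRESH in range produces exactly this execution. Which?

Answer: THRESH = 22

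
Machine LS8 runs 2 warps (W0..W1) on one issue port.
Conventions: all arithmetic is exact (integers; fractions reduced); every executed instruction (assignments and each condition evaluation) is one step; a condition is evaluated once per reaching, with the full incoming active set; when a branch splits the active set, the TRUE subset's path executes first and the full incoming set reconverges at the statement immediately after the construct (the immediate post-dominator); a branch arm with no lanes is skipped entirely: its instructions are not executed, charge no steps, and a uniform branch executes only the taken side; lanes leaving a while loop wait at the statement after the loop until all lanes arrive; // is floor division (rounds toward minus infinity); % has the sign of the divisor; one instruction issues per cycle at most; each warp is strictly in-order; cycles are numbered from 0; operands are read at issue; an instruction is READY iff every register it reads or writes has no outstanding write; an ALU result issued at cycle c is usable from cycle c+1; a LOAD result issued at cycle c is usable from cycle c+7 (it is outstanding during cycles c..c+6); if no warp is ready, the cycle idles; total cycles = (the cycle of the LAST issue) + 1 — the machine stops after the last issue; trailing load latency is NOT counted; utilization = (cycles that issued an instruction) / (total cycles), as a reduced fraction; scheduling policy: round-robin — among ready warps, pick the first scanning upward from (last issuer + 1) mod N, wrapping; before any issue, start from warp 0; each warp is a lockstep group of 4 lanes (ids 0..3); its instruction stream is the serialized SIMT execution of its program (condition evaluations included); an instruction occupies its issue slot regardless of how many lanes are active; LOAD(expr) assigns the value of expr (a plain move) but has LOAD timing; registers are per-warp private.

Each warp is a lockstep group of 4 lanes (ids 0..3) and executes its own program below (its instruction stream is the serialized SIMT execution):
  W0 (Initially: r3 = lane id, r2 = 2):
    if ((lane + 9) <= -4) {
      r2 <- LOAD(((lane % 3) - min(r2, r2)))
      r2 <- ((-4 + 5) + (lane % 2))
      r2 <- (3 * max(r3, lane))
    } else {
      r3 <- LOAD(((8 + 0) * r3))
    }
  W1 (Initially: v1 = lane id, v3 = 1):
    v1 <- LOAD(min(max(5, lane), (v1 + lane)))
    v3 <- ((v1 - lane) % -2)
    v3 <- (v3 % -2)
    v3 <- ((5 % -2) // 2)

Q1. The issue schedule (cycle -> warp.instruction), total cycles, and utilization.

cycle 0: W0.I0
cycle 1: W1.I0
cycle 2: W0.I1
cycle 3: idle
cycle 4: idle
cycle 5: idle
cycle 6: idle
cycle 7: idle
cycle 8: W1.I1
cycle 9: W1.I2
cycle 10: W1.I3

Answer: 11 cycles, utilization 6/11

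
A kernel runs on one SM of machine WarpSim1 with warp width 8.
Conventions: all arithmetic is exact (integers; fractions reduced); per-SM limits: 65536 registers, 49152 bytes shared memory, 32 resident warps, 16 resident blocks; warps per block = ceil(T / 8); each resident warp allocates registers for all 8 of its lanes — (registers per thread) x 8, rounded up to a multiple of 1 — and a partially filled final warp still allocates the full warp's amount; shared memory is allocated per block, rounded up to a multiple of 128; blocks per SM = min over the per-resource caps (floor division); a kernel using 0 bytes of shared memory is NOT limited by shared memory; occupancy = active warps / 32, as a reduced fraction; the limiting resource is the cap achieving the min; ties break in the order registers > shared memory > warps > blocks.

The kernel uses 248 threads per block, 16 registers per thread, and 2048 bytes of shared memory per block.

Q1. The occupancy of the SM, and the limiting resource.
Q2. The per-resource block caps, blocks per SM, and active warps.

Answer: occupancy 31/32, limited by warps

registers: 16 blocks
shared memory: 24 blocks
warps: 1 block
blocks: 16 blocks

Answer: 1 block, 31 active warps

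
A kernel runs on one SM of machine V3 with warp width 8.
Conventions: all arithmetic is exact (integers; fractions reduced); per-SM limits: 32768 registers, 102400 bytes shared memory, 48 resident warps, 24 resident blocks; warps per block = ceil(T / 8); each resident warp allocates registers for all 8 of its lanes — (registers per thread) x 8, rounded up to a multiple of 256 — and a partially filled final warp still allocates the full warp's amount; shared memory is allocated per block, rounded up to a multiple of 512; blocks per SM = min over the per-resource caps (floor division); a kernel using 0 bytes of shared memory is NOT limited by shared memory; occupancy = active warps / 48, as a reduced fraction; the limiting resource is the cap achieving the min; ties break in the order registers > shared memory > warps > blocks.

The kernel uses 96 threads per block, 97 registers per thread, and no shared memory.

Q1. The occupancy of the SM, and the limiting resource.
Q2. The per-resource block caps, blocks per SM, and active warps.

Answer: occupancy 1/2, limited by registers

registers: 2 blocks
shared memory: no limit (kernel uses none)
warps: 4 blocks
blocks: 24 blocks

Answer: 2 blocks, 24 active warps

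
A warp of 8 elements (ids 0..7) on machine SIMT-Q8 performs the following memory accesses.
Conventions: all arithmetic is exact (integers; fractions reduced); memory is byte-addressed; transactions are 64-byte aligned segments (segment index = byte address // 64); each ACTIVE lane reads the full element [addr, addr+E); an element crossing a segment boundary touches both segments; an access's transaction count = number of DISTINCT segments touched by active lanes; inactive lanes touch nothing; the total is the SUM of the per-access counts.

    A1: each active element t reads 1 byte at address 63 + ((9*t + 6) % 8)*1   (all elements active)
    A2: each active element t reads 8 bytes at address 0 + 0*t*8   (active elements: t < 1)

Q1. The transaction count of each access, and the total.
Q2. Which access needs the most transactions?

A1: 2 transactions
A2: 1 transaction

Answer: 2,1; total 3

Answer: A1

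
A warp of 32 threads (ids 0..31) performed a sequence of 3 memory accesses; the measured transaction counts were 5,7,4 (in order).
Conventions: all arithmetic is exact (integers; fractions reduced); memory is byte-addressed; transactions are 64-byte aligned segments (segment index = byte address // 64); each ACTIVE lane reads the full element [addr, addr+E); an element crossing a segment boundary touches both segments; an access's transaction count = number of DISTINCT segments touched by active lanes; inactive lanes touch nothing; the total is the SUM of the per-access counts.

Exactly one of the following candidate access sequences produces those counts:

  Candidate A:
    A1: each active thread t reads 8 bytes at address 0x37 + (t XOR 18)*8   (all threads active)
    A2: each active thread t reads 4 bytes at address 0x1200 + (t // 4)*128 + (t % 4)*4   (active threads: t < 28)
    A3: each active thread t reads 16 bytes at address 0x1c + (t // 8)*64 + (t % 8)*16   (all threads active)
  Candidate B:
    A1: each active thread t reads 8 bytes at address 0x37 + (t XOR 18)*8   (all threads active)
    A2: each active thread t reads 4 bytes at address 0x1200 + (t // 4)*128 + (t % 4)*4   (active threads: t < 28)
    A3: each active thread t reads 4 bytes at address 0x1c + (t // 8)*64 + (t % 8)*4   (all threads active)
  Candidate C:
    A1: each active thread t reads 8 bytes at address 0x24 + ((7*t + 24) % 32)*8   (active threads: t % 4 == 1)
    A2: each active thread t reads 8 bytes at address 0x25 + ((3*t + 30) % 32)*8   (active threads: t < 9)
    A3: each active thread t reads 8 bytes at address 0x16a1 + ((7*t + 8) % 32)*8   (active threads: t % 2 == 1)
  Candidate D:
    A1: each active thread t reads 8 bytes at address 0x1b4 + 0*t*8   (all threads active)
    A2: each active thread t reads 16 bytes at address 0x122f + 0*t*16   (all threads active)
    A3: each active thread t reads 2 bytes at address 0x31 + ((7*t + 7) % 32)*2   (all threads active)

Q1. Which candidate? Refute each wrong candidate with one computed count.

A: A3 gives 6 transactions, not 4
C: A2 gives 5 transactions, not 7
D: A1 gives 1 transaction, not 5
B: all counts match (5,7,4)

Answer: B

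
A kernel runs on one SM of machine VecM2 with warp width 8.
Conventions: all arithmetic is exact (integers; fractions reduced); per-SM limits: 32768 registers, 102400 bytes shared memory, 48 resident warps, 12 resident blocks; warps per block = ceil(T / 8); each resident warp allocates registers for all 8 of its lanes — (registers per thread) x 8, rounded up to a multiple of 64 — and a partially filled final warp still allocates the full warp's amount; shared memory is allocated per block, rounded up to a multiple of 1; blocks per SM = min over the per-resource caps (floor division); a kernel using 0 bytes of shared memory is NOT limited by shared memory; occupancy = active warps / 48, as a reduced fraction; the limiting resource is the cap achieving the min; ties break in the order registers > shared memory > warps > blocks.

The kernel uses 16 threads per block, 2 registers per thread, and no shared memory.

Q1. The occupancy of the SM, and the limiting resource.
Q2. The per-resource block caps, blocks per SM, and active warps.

Answer: occupancy 1/2, limited by blocks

registers: 256 blocks
shared memory: no limit (kernel uses none)
warps: 24 blocks
blocks: 12 blocks

Answer: 12 blocks, 24 active warps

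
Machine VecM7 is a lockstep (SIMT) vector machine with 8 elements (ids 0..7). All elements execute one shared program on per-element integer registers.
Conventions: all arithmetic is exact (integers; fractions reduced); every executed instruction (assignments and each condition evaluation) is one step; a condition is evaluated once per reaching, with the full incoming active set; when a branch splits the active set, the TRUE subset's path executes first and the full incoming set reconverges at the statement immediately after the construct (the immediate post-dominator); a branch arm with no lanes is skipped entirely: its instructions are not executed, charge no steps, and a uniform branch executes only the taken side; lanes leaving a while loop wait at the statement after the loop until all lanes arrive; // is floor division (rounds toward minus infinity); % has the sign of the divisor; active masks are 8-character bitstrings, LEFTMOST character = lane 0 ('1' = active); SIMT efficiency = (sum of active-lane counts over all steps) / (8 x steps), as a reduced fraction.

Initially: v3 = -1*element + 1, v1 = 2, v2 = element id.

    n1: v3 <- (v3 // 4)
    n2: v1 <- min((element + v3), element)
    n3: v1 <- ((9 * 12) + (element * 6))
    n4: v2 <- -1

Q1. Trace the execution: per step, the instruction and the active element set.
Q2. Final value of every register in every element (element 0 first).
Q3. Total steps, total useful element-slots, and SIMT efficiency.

step 0: v3 <- (v3 // 4)              11111111
step 1: v1 <- min((element + v3), element) 11111111
step 2: v1 <- ((9 * 12) + (element * 6)) 11111111
step 3: v2 <- -1                     11111111

Answer: 4 steps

v3: 0,0,-1,-1,-1,-1,-2,-2
v1: 108,114,120,126,132,138,144,150
v2: -1,-1,-1,-1,-1,-1,-1,-1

steps = 4; useful = 32; efficiency = 32/32 = 1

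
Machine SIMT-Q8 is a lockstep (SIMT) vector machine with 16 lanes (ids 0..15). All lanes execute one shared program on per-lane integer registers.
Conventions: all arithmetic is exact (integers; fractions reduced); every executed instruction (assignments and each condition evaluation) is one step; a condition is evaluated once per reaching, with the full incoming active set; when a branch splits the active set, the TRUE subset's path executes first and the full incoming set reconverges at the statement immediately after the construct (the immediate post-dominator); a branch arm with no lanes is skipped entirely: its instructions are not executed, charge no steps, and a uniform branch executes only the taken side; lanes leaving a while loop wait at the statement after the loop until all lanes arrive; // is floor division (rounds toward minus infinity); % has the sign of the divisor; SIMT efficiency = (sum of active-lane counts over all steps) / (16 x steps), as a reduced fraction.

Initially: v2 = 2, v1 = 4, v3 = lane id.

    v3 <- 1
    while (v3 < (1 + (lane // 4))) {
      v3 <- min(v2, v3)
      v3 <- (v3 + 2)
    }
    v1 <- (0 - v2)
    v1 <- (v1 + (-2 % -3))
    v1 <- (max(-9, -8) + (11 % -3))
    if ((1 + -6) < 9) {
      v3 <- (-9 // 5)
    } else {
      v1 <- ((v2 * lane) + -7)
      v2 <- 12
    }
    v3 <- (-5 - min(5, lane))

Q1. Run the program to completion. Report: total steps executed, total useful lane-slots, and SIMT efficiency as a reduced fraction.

Answer: 14 steps, 176 useful, 11/14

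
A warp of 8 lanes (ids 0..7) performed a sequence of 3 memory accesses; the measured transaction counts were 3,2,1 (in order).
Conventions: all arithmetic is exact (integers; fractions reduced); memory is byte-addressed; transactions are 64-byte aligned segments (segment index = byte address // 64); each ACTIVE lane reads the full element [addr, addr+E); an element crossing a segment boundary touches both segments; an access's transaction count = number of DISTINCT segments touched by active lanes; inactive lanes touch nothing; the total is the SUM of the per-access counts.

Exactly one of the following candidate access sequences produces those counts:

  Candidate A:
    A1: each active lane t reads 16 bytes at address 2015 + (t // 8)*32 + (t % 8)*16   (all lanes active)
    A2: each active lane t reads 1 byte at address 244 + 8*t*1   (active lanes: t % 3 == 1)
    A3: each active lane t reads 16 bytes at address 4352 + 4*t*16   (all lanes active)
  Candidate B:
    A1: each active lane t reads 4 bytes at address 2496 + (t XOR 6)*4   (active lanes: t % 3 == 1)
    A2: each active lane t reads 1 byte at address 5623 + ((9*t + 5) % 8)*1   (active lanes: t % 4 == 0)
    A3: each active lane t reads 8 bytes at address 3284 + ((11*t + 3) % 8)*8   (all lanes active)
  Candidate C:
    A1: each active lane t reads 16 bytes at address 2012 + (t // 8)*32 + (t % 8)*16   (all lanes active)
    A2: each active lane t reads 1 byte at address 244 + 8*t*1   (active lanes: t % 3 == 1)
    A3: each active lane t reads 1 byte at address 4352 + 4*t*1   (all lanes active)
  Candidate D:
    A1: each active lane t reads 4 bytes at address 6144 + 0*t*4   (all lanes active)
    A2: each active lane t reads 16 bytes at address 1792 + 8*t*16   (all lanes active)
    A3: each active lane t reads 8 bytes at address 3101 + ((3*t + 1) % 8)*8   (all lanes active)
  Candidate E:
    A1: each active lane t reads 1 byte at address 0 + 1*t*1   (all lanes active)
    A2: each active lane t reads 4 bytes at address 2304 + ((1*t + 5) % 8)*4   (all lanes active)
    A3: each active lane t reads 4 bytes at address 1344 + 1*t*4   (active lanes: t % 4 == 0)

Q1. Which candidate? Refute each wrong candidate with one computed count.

A: A3 gives 8 transactions, not 1
B: A1 gives 1 transaction, not 3
D: A1 gives 1 transaction, not 3
E: A1 gives 1 transaction, not 3
C: all counts match (3,2,1)

Answer: C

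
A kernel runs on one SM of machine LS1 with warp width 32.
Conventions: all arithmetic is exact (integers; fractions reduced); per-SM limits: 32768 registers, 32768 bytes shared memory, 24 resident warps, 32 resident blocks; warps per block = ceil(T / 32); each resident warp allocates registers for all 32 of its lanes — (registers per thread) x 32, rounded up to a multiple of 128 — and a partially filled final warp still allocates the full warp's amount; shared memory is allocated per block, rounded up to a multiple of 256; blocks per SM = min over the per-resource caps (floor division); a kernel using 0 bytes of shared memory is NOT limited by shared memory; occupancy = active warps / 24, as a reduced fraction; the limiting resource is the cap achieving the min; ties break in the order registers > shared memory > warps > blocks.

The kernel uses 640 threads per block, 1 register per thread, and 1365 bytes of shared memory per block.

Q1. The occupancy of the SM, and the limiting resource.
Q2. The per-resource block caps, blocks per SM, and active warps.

Answer: occupancy 5/6, limited by warps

registers: 12 blocks
shared memory: 21 blocks
warps: 1 block
blocks: 32 blocks

Answer: 1 block, 20 active warps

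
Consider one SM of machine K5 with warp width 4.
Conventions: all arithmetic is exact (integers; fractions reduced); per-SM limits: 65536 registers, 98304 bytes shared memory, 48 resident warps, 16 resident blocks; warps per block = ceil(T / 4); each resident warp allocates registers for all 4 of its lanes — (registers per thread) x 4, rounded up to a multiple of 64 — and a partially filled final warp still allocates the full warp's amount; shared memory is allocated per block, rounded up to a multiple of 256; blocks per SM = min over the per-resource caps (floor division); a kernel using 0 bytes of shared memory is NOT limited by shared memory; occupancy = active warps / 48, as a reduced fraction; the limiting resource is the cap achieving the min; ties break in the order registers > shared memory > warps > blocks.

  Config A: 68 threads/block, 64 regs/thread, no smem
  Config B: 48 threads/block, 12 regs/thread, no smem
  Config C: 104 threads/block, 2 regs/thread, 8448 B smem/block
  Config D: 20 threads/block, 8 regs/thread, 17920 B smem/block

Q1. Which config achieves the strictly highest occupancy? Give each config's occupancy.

occupancies: A 17/24, B 1, C 13/24, D 25/48

Answer: B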